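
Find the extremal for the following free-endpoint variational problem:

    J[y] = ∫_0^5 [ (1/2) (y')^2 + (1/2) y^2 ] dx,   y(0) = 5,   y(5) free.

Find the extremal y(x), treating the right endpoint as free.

The Lagrangian L = (1/2) (y')^2 + (1/2) y^2 gives
    ∂L/∂y = 1 y,   ∂L/∂y' = y'.
Euler-Lagrange: y'' − y = 0.
With k = 1, the general solution is
    y(x) = A cosh(x) + B sinh(x).
Fixed left endpoint y(0) = 5 ⇒ A = 5.
The right endpoint x = 5 is free, so the natural (transversality) condition is ∂L/∂y' |_{x=5} = 0, i.e. y'(5) = 0.
Compute y'(x) = A k sinh(k x) + B k cosh(k x), so
    y'(5) = A k sinh(k·5) + B k cosh(k·5) = 0
    ⇒ B = −A tanh(k·5) = − 5 tanh(1·5).
Therefore the extremal is
    y(x) = 5 cosh(1 x) − 5 tanh(1·5) sinh(1 x).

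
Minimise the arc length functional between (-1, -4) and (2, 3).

Arc-length functional: J[y] = ∫ sqrt(1 + (y')^2) dx.
Lagrangian L = sqrt(1 + (y')^2) has no explicit y dependence, so ∂L/∂y = 0 and the Euler-Lagrange equation gives
    d/dx( y' / sqrt(1 + (y')^2) ) = 0  ⇒  y' / sqrt(1 + (y')^2) = const.
Hence y' is constant, so y(x) is affine.
Fitting the endpoints (-1, -4) and (2, 3):
    slope m = (3 − (-4)) / (2 − (-1)) = 7/3,
    intercept c = (-4) − m·(-1) = -5/3.
Extremal: y(x) = (7/3) x - 5/3.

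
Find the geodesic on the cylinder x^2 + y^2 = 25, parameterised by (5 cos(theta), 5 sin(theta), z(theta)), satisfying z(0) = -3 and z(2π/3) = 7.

Parameterise the cylinder of radius R = 5 as
    r(θ) = (5 cos θ, 5 sin θ, z(θ)).
The arc-length element is
    ds = sqrt(25 + (dz/dθ)^2) dθ,
so the Lagrangian is L = sqrt(25 + z'^2).
L depends on z' only, not on z or θ, so ∂L/∂z = 0 and
    ∂L/∂z' = z' / sqrt(25 + z'^2).
The Euler-Lagrange equation gives
    d/dθ( z' / sqrt(25 + z'^2) ) = 0,
so z' is constant. Integrating once:
    z(θ) = a θ + b,
a helix on the cylinder (a straight line when the cylinder is unrolled). The constants a, b are determined by the endpoint conditions.
With endpoint conditions z(0) = -3 and z(2π/3) = 7: from z(0) = b we get b = -3, and a·2π/3 + -3 = 7 gives a = 15/π, so
    z(θ) = (15/π) θ − 3.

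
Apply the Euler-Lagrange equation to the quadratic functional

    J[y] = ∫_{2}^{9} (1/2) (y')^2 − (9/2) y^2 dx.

The Lagrangian is L = (1/2) (y')^2 − (9/2) y^2.
Compute ∂L/∂y = -9y, ∂L/∂y' = y'.
The Euler-Lagrange equation d/dx(∂L/∂y') − ∂L/∂y = 0 reduces to
    y'' + 9 y = 0.
Its general solution is
    y(x) = A sin(3x) + B cos(3x),
with A, B fixed by the endpoint conditions.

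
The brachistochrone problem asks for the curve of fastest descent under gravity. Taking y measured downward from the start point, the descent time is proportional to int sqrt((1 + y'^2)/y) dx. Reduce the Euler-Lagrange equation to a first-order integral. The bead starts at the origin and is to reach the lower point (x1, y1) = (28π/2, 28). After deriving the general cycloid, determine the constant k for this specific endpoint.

The Lagrangian L = sqrt((1 + y'^2) / y) has no explicit x dependence, so the Beltrami identity applies:
    L − y' ∂L/∂y' = C.
Compute ∂L/∂y' = y' / sqrt(y (1 + y'^2)).
Substitute:
    sqrt((1 + y'^2)/y) − y'·y' / sqrt(y (1 + y'^2))
    = (1 + y'^2) / sqrt(y (1 + y'^2)) − y'^2 / sqrt(y (1 + y'^2))
    = 1 / sqrt(y (1 + y'^2)) = C.
Squaring and rearranging gives the first integral
    y (1 + y'^2) = 1/C^2 =: k   (constant).
Solving this first-order ODE by the substitution
    y = (k/2)(1 − cos θ)
yields the cycloid parameterisation
    x(θ) = (k/2)(θ − sin θ),   y(θ) = (k/2)(1 − cos θ).
The constant k is fixed by the endpoint condition.
Now fit the given lower endpoint (x1, y1) = (28π/2, 28). At the bottom of the first arch (θ = π), the parametric equations give
    y(π) = (k/2)(1 − cos π) = k,
    x(π) = (k/2)(π − sin π) = kπ/2.
Matching y(π) = 28 gives k = 28, consistent with x(π) = 28π/2. Therefore the specific cycloid is
    x(θ) = (28/2)(θ − sin θ),   y(θ) = (28/2)(1 − cos θ).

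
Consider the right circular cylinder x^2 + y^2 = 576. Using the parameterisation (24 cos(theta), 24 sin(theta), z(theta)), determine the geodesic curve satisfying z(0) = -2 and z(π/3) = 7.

Parameterise the cylinder of radius R = 24 as
    r(θ) = (24 cos θ, 24 sin θ, z(θ)).
The arc-length element is
    ds = sqrt(576 + (dz/dθ)^2) dθ,
so the Lagrangian is L = sqrt(576 + z'^2).
L depends on z' only, not on z or θ, so ∂L/∂z = 0 and
    ∂L/∂z' = z' / sqrt(576 + z'^2).
The Euler-Lagrange equation gives
    d/dθ( z' / sqrt(576 + z'^2) ) = 0,
so z' is constant. Integrating once:
    z(θ) = a θ + b,
a helix on the cylinder (a straight line when the cylinder is unrolled). The constants a, b are determined by the endpoint conditions.
With endpoint conditions z(0) = -2 and z(π/3) = 7: from z(0) = b we get b = -2, and a·π/3 + -2 = 7 gives a = 27/π, so
    z(θ) = (27/π) θ − 2.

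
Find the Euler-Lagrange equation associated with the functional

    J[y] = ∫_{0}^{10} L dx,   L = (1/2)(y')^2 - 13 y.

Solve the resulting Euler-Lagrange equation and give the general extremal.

The Lagrangian is L = (1/2)(y')^2 - 13 y.
∂L/∂y = -13.
∂L/∂y' = y'.
The Euler-Lagrange equation d/dx(∂L/∂y') − ∂L/∂y = 0 becomes:
    y'' + 13 = 0
General solution: y(x) = -(13/2) x^2 + A x + B, where A and B are arbitrary constants fixed by the endpoint conditions.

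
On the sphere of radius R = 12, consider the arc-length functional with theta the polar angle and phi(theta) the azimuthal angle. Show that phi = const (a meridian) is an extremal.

On the sphere of radius R = 12 with spherical coordinates (θ, φ), the induced metric is
    ds^2 = 144(dθ^2 + sin^2(θ) dφ^2).
Using θ as the parameter, the arc-length functional becomes
    J[φ] = ∫ 12 sqrt(1 + sin^2(θ) (dφ/dθ)^2) dθ.
So L = 12 sqrt(1 + sin^2(θ) φ'^2). Compute
    ∂L/∂φ = 0  (L has no explicit φ dependence),
    ∂L/∂φ' = 12 sin^2(θ) φ' / sqrt(1 + sin^2(θ) φ'^2).
For the candidate φ(θ) = c (constant), φ' = 0, so ∂L/∂φ' evaluated along the candidate vanishes, and ∂L/∂φ is identically zero. Hence
    d/dθ(∂L/∂φ') − ∂L/∂φ = 0
is satisfied. Therefore meridians φ = const are extremals of arc length — they are geodesics on the sphere.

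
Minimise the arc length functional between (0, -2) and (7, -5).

Arc-length functional: J[y] = ∫ sqrt(1 + (y')^2) dx.
Lagrangian L = sqrt(1 + (y')^2) has no explicit y dependence, so ∂L/∂y = 0 and the Euler-Lagrange equation gives
    d/dx( y' / sqrt(1 + (y')^2) ) = 0  ⇒  y' / sqrt(1 + (y')^2) = const.
Hence y' is constant, so y(x) is affine.
Fitting the endpoints (0, -2) and (7, -5):
    slope m = ((-5) − (-2)) / (7 − 0) = -3/7,
    intercept c = (-2) − m·0 = -2.
Extremal: y(x) = (-3/7) x - 2.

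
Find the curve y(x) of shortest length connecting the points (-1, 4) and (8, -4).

Arc-length functional: J[y] = ∫ sqrt(1 + (y')^2) dx.
Lagrangian L = sqrt(1 + (y')^2) has no explicit y dependence, so ∂L/∂y = 0 and the Euler-Lagrange equation gives
    d/dx( y' / sqrt(1 + (y')^2) ) = 0  ⇒  y' / sqrt(1 + (y')^2) = const.
Hence y' is constant, so y(x) is affine.
Fitting the endpoints (-1, 4) and (8, -4):
    slope m = ((-4) − 4) / (8 − (-1)) = -8/9,
    intercept c = 4 − m·(-1) = 28/9.
Extremal: y(x) = (-8/9) x + 28/9.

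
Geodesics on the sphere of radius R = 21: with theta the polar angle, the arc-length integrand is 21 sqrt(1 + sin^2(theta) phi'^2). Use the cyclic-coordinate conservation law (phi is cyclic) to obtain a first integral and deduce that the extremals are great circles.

On the sphere of radius R = 21 with spherical coordinates (θ, φ), the induced metric is
    ds^2 = 441(dθ^2 + sin^2(θ) dφ^2).
Parameterise by θ; the arc-length functional is
    J[φ] = ∫ 21 sqrt(1 + sin^2(θ) (dφ/dθ)^2) dθ,
so L = 21 sqrt(1 + sin^2(θ) φ'^2). Compute
    ∂L/∂φ = 0  (L has no explicit φ dependence),
    ∂L/∂φ' = 21 sin^2(θ) φ' / sqrt(1 + sin^2(θ) φ'^2).
Since ∂L/∂φ = 0, the Euler-Lagrange equation
    d/dθ(∂L/∂φ') − ∂L/∂φ = 0
reduces to d/dθ(∂L/∂φ') = 0, i.e. the momentum conjugate to φ is conserved:
    21 sin^2(θ) φ' / sqrt(1 + sin^2(θ) φ'^2) = C.
The overall factor of 21 is constant, so dividing through gives Clairaut's relation sin^2(θ) φ' / sqrt(1 + sin^2(θ) φ'^2) = C' (with C' = C/21). Solving for φ' and integrating gives the great-circle family
    cot(θ) = A cos(φ − φ_0),
i.e. the intersection of the sphere with a plane through the origin. The two constants A and φ_0 (equivalently C and one phase) are fixed by the two endpoint conditions.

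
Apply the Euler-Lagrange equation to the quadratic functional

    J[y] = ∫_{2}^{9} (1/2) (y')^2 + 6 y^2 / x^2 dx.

The Lagrangian is L = (1/2) (y')^2 + 6 y^2 / x^2.
Compute ∂L/∂y = 12y/x^2, ∂L/∂y' = y'.
The Euler-Lagrange equation d/dx(∂L/∂y') − ∂L/∂y = 0 reduces to
    y'' − 12/x^2 · y = 0  (x > 0).
Its general solution is
    y(x) = A x^4 + B x^(-3),
with A, B fixed by the endpoint conditions.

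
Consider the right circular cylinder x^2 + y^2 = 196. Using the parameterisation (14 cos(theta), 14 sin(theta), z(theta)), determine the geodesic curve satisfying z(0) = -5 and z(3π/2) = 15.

Parameterise the cylinder of radius R = 14 as
    r(θ) = (14 cos θ, 14 sin θ, z(θ)).
The arc-length element is
    ds = sqrt(196 + (dz/dθ)^2) dθ,
so the Lagrangian is L = sqrt(196 + z'^2).
L depends on z' only, not on z or θ, so ∂L/∂z = 0 and
    ∂L/∂z' = z' / sqrt(196 + z'^2).
The Euler-Lagrange equation gives
    d/dθ( z' / sqrt(196 + z'^2) ) = 0,
so z' is constant. Integrating once:
    z(θ) = a θ + b,
a helix on the cylinder (a straight line when the cylinder is unrolled). The constants a, b are determined by the endpoint conditions.
With endpoint conditions z(0) = -5 and z(3π/2) = 15: from z(0) = b we get b = -5, and a·3π/2 + -5 = 15 gives a = 40/(3π), so
    z(θ) = (40/(3π)) θ − 5.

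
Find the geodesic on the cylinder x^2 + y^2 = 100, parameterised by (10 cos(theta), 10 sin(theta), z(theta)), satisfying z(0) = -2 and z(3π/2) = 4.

Parameterise the cylinder of radius R = 10 as
    r(θ) = (10 cos θ, 10 sin θ, z(θ)).
The arc-length element is
    ds = sqrt(100 + (dz/dθ)^2) dθ,
so the Lagrangian is L = sqrt(100 + z'^2).
L depends on z' only, not on z or θ, so ∂L/∂z = 0 and
    ∂L/∂z' = z' / sqrt(100 + z'^2).
The Euler-Lagrange equation gives
    d/dθ( z' / sqrt(100 + z'^2) ) = 0,
so z' is constant. Integrating once:
    z(θ) = a θ + b,
a helix on the cylinder (a straight line when the cylinder is unrolled). The constants a, b are determined by the endpoint conditions.
With endpoint conditions z(0) = -2 and z(3π/2) = 4: from z(0) = b we get b = -2, and a·3π/2 + -2 = 4 gives a = 4/π, so
    z(θ) = (4/π) θ − 2.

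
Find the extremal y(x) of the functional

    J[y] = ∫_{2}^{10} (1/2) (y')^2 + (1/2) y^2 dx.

The Lagrangian is L = (1/2) (y')^2 + (1/2) y^2.
Compute ∂L/∂y = y, ∂L/∂y' = y'.
The Euler-Lagrange equation d/dx(∂L/∂y') − ∂L/∂y = 0 reduces to
    y'' − y = 0.
Its general solution is
    y(x) = A e^x + B e^(−x),
with A, B fixed by the endpoint conditions.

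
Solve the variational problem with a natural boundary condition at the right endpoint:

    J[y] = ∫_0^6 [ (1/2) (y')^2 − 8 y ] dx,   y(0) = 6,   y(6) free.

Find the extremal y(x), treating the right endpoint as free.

The Lagrangian L = (1/2) (y')^2 − 8 y gives
    ∂L/∂y = −8,   ∂L/∂y' = y'.
Euler-Lagrange: d/dx(y') − (−8) = 0, i.e. y'' + 8 = 0, so
    y(x) = −(8/2) x^2 + C1 x + C2.
Fixed left endpoint y(0) = 6 ⇒ C2 = 6.
The right endpoint x = 6 is free, so the natural (transversality) condition is ∂L/∂y' |_{x=6} = 0, i.e. y'(6) = 0.
Compute y'(x) = −8 x + C1, so y'(6) = −48 + C1 = 0 ⇒ C1 = 48.
Therefore the extremal is
    y(x) = −4 x^2 + 48 x + 6.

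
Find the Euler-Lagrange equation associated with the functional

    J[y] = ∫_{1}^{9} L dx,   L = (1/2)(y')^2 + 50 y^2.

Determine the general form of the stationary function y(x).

The Lagrangian is L = (1/2)(y')^2 + 50 y^2.
∂L/∂y = 100y.
∂L/∂y' = y'.
The Euler-Lagrange equation d/dx(∂L/∂y') − ∂L/∂y = 0 becomes:
    y'' - 100 y = 0
General solution: y(x) = A e^(10x) + B e^(-10x), where A and B are arbitrary constants fixed by the endpoint conditions.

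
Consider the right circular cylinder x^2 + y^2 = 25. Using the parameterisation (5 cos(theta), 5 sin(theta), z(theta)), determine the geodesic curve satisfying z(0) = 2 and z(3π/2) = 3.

Parameterise the cylinder of radius R = 5 as
    r(θ) = (5 cos θ, 5 sin θ, z(θ)).
The arc-length element is
    ds = sqrt(25 + (dz/dθ)^2) dθ,
so the Lagrangian is L = sqrt(25 + z'^2).
L depends on z' only, not on z or θ, so ∂L/∂z = 0 and
    ∂L/∂z' = z' / sqrt(25 + z'^2).
The Euler-Lagrange equation gives
    d/dθ( z' / sqrt(25 + z'^2) ) = 0,
so z' is constant. Integrating once:
    z(θ) = a θ + b,
a helix on the cylinder (a straight line when the cylinder is unrolled). The constants a, b are determined by the endpoint conditions.
With endpoint conditions z(0) = 2 and z(3π/2) = 3: from z(0) = b we get b = 2, and a·3π/2 + 2 = 3 gives a = 2/(3π), so
    z(θ) = (2/(3π)) θ + 2.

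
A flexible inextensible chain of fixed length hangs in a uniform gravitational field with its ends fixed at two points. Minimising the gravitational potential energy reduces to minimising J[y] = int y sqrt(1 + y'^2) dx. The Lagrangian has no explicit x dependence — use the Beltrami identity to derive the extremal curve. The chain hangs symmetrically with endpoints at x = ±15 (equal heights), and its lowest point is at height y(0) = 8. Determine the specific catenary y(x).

The Lagrangian L(y, y') = y sqrt(1 + y'^2) has no explicit x dependence, so the Beltrami identity applies:
    L − y' ∂L/∂y' = C.
Compute ∂L/∂y' = y · y' / sqrt(1 + y'^2). Then
    L − y' ∂L/∂y'
    = y sqrt(1 + y'^2) − y · y'^2 / sqrt(1 + y'^2)
    = y (1 + y'^2 − y'^2) / sqrt(1 + y'^2)
    = y / sqrt(1 + y'^2) = C.
Squaring gives y^2 = C^2 (1 + y'^2), i.e.
    y'^2 = y^2 / C^2 − 1.
Separating variables,
    dy / sqrt(y^2 − C^2) = dx / C,
and integrating gives arccosh(y / C) = (x − a)/C, so
    y(x) = C cosh((x − a)/C),
the catenary. The constants C and a are fixed by the two endpoint conditions (and, for the hanging-chain problem, the length constraint selects C).
Now fit the given data. The endpoints x = ±15 are symmetric at equal height, so the catenary is even about its minimum: a = 0 and y(x) = C cosh(x/C). The lowest point is y(0) = C cosh(0) = C, and we are told y(0) = 8, so C = 8. Therefore
    y(x) = 8 cosh(x/8),
and at the endpoints
    y(±15) = 8 cosh(15/8).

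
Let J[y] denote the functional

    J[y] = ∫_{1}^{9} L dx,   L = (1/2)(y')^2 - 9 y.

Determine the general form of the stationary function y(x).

The Lagrangian is L = (1/2)(y')^2 - 9 y.
∂L/∂y = -9.
∂L/∂y' = y'.
The Euler-Lagrange equation d/dx(∂L/∂y') − ∂L/∂y = 0 becomes:
    y'' + 9 = 0
General solution: y(x) = -(9/2) x^2 + A x + B, where A and B are arbitrary constants fixed by the endpoint conditions.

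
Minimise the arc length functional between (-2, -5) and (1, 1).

Arc-length functional: J[y] = ∫ sqrt(1 + (y')^2) dx.
Lagrangian L = sqrt(1 + (y')^2) has no explicit y dependence, so ∂L/∂y = 0 and the Euler-Lagrange equation gives
    d/dx( y' / sqrt(1 + (y')^2) ) = 0  ⇒  y' / sqrt(1 + (y')^2) = const.
Hence y' is constant, so y(x) is affine.
Fitting the endpoints (-2, -5) and (1, 1):
    slope m = (1 − (-5)) / (1 − (-2)) = 2,
    intercept c = (-5) − m·(-2) = -1.
Extremal: y(x) = 2 x - 1.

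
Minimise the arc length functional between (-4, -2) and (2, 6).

Arc-length functional: J[y] = ∫ sqrt(1 + (y')^2) dx.
Lagrangian L = sqrt(1 + (y')^2) has no explicit y dependence, so ∂L/∂y = 0 and the Euler-Lagrange equation gives
    d/dx( y' / sqrt(1 + (y')^2) ) = 0  ⇒  y' / sqrt(1 + (y')^2) = const.
Hence y' is constant, so y(x) is affine.
Fitting the endpoints (-4, -2) and (2, 6):
    slope m = (6 − (-2)) / (2 − (-4)) = 4/3,
    intercept c = (-2) − m·(-4) = 10/3.
Extremal: y(x) = (4/3) x + 10/3.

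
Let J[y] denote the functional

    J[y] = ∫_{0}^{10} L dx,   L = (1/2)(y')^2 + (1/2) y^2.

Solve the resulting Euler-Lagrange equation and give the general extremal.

The Lagrangian is L = (1/2)(y')^2 + (1/2) y^2.
∂L/∂y = y.
∂L/∂y' = y'.
The Euler-Lagrange equation d/dx(∂L/∂y') − ∂L/∂y = 0 becomes:
    y'' - y = 0
General solution: y(x) = A e^x + B e^(-x), where A and B are arbitrary constants fixed by the endpoint conditions.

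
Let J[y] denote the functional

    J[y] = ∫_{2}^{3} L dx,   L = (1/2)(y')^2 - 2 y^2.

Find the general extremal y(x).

The Lagrangian is L = (1/2)(y')^2 - 2 y^2.
∂L/∂y = -4y.
∂L/∂y' = y'.
The Euler-Lagrange equation d/dx(∂L/∂y') − ∂L/∂y = 0 becomes:
    y'' + 4 y = 0
General solution: y(x) = A sin(2x) + B cos(2x), where A and B are arbitrary constants fixed by the endpoint conditions.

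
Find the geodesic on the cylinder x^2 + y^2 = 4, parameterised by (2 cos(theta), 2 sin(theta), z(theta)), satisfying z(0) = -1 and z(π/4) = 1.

Parameterise the cylinder of radius R = 2 as
    r(θ) = (2 cos θ, 2 sin θ, z(θ)).
The arc-length element is
    ds = sqrt(4 + (dz/dθ)^2) dθ,
so the Lagrangian is L = sqrt(4 + z'^2).
L depends on z' only, not on z or θ, so ∂L/∂z = 0 and
    ∂L/∂z' = z' / sqrt(4 + z'^2).
The Euler-Lagrange equation gives
    d/dθ( z' / sqrt(4 + z'^2) ) = 0,
so z' is constant. Integrating once:
    z(θ) = a θ + b,
a helix on the cylinder (a straight line when the cylinder is unrolled). The constants a, b are determined by the endpoint conditions.
With endpoint conditions z(0) = -1 and z(π/4) = 1: from z(0) = b we get b = -1, and a·π/4 + -1 = 1 gives a = 8/π, so
    z(θ) = (8/π) θ − 1.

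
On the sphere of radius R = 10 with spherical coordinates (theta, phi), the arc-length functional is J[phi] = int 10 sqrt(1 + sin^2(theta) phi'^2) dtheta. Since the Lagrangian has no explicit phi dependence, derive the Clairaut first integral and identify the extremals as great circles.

On the sphere of radius R = 10 with spherical coordinates (θ, φ), the induced metric is
    ds^2 = 100(dθ^2 + sin^2(θ) dφ^2).
Parameterise by θ; the arc-length functional is
    J[φ] = ∫ 10 sqrt(1 + sin^2(θ) (dφ/dθ)^2) dθ,
so L = 10 sqrt(1 + sin^2(θ) φ'^2). Compute
    ∂L/∂φ = 0  (L has no explicit φ dependence),
    ∂L/∂φ' = 10 sin^2(θ) φ' / sqrt(1 + sin^2(θ) φ'^2).
Since ∂L/∂φ = 0, the Euler-Lagrange equation
    d/dθ(∂L/∂φ') − ∂L/∂φ = 0
reduces to d/dθ(∂L/∂φ') = 0, i.e. the momentum conjugate to φ is conserved:
    10 sin^2(θ) φ' / sqrt(1 + sin^2(θ) φ'^2) = C.
The overall factor of 10 is constant, so dividing through gives Clairaut's relation sin^2(θ) φ' / sqrt(1 + sin^2(θ) φ'^2) = C' (with C' = C/10). Solving for φ' and integrating gives the great-circle family
    cot(θ) = A cos(φ − φ_0),
i.e. the intersection of the sphere with a plane through the origin. The two constants A and φ_0 (equivalently C and one phase) are fixed by the two endpoint conditions.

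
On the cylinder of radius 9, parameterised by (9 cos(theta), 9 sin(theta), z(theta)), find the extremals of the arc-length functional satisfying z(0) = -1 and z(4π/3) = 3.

Parameterise the cylinder of radius R = 9 as
    r(θ) = (9 cos θ, 9 sin θ, z(θ)).
The arc-length element is
    ds = sqrt(81 + (dz/dθ)^2) dθ,
so the Lagrangian is L = sqrt(81 + z'^2).
L depends on z' only, not on z or θ, so ∂L/∂z = 0 and
    ∂L/∂z' = z' / sqrt(81 + z'^2).
The Euler-Lagrange equation gives
    d/dθ( z' / sqrt(81 + z'^2) ) = 0,
so z' is constant. Integrating once:
    z(θ) = a θ + b,
a helix on the cylinder (a straight line when the cylinder is unrolled). The constants a, b are determined by the endpoint conditions.
With endpoint conditions z(0) = -1 and z(4π/3) = 3: from z(0) = b we get b = -1, and a·4π/3 + -1 = 3 gives a = 3/π, so
    z(θ) = (3/π) θ − 1.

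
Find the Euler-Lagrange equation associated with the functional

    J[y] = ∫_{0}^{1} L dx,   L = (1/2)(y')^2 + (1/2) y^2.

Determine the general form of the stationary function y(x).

The Lagrangian is L = (1/2)(y')^2 + (1/2) y^2.
∂L/∂y = y.
∂L/∂y' = y'.
The Euler-Lagrange equation d/dx(∂L/∂y') − ∂L/∂y = 0 becomes:
    y'' - y = 0
General solution: y(x) = A e^x + B e^(-x), where A and B are arbitrary constants fixed by the endpoint conditions.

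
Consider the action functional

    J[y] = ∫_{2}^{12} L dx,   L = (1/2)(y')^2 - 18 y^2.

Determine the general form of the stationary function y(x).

The Lagrangian is L = (1/2)(y')^2 - 18 y^2.
∂L/∂y = -36y.
∂L/∂y' = y'.
The Euler-Lagrange equation d/dx(∂L/∂y') − ∂L/∂y = 0 becomes:
    y'' + 36 y = 0
General solution: y(x) = A sin(6x) + B cos(6x), where A and B are arbitrary constants fixed by the endpoint conditions.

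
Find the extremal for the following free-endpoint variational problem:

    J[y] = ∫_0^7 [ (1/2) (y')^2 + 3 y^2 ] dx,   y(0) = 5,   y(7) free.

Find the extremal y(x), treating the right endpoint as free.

The Lagrangian L = (1/2) (y')^2 + 3 y^2 gives
    ∂L/∂y = 6 y,   ∂L/∂y' = y'.
Euler-Lagrange: y'' − 6 y = 0.
With k = sqrt(6), the general solution is
    y(x) = A cosh(sqrt(6) x) + B sinh(sqrt(6) x).
Fixed left endpoint y(0) = 5 ⇒ A = 5.
The right endpoint x = 7 is free, so the natural (transversality) condition is ∂L/∂y' |_{x=7} = 0, i.e. y'(7) = 0.
Compute y'(x) = A k sinh(k x) + B k cosh(k x), so
    y'(7) = A k sinh(k·7) + B k cosh(k·7) = 0
    ⇒ B = −A tanh(k·7) = − 5 tanh(sqrt(6)·7).
Therefore the extremal is
    y(x) = 5 cosh(sqrt(6) x) − 5 tanh(sqrt(6)·7) sinh(sqrt(6) x).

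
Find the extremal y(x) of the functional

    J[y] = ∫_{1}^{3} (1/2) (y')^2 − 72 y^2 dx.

The Lagrangian is L = (1/2) (y')^2 − 72 y^2.
Compute ∂L/∂y = -144y, ∂L/∂y' = y'.
The Euler-Lagrange equation d/dx(∂L/∂y') − ∂L/∂y = 0 reduces to
    y'' + 144 y = 0.
Its general solution is
    y(x) = A sin(12x) + B cos(12x),
with A, B fixed by the endpoint conditions.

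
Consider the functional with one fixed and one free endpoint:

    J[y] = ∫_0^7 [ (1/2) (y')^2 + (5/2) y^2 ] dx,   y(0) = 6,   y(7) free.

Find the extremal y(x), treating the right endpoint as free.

The Lagrangian L = (1/2) (y')^2 + (5/2) y^2 gives
    ∂L/∂y = 5 y,   ∂L/∂y' = y'.
Euler-Lagrange: y'' − 5 y = 0.
With k = sqrt(5), the general solution is
    y(x) = A cosh(sqrt(5) x) + B sinh(sqrt(5) x).
Fixed left endpoint y(0) = 6 ⇒ A = 6.
The right endpoint x = 7 is free, so the natural (transversality) condition is ∂L/∂y' |_{x=7} = 0, i.e. y'(7) = 0.
Compute y'(x) = A k sinh(k x) + B k cosh(k x), so
    y'(7) = A k sinh(k·7) + B k cosh(k·7) = 0
    ⇒ B = −A tanh(k·7) = − 6 tanh(sqrt(5)·7).
Therefore the extremal is
    y(x) = 6 cosh(sqrt(5) x) − 6 tanh(sqrt(5)·7) sinh(sqrt(5) x).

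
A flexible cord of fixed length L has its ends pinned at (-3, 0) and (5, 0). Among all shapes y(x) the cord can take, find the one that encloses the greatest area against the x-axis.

Set up the augmented Lagrangian using a multiplier λ for the length constraint:
    F(y, y') = y − λ sqrt(1 + y'^2).
F has no explicit x dependence, so the Beltrami identity yields a first integral
    F − y' ∂F/∂y' = C.
Compute ∂F/∂y' = −λ y' / sqrt(1 + y'^2). Then
    y − λ sqrt(1 + y'^2) + λ y'^2 / sqrt(1 + y'^2) = C
    ⇒  y − λ / sqrt(1 + y'^2) = C.
Solving for y' and integrating gives
    (x − a)^2 + (y − b)^2 = λ^2,
a circular arc of radius λ. The constants a, b are determined by the endpoint conditions y(-3) = y(5) = 0, and λ is fixed implicitly by the length constraint
    ∫_{-3}^{5} sqrt(1 + y'^2) dx = L.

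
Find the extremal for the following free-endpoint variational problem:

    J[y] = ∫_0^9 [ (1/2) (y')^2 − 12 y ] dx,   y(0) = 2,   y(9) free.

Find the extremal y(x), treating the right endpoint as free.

The Lagrangian L = (1/2) (y')^2 − 12 y gives
    ∂L/∂y = −12,   ∂L/∂y' = y'.
Euler-Lagrange: d/dx(y') − (−12) = 0, i.e. y'' + 12 = 0, so
    y(x) = −(12/2) x^2 + C1 x + C2.
Fixed left endpoint y(0) = 2 ⇒ C2 = 2.
The right endpoint x = 9 is free, so the natural (transversality) condition is ∂L/∂y' |_{x=9} = 0, i.e. y'(9) = 0.
Compute y'(x) = −12 x + C1, so y'(9) = −108 + C1 = 0 ⇒ C1 = 108.
Therefore the extremal is
    y(x) = −6 x^2 + 108 x + 2.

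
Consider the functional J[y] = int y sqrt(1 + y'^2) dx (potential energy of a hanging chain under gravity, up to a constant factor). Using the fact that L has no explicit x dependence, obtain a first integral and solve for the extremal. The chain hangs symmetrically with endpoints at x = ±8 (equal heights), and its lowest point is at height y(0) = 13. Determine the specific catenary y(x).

The Lagrangian L(y, y') = y sqrt(1 + y'^2) has no explicit x dependence, so the Beltrami identity applies:
    L − y' ∂L/∂y' = C.
Compute ∂L/∂y' = y · y' / sqrt(1 + y'^2). Then
    L − y' ∂L/∂y'
    = y sqrt(1 + y'^2) − y · y'^2 / sqrt(1 + y'^2)
    = y (1 + y'^2 − y'^2) / sqrt(1 + y'^2)
    = y / sqrt(1 + y'^2) = C.
Squaring gives y^2 = C^2 (1 + y'^2), i.e.
    y'^2 = y^2 / C^2 − 1.
Separating variables,
    dy / sqrt(y^2 − C^2) = dx / C,
and integrating gives arccosh(y / C) = (x − a)/C, so
    y(x) = C cosh((x − a)/C),
the catenary. The constants C and a are fixed by the two endpoint conditions (and, for the hanging-chain problem, the length constraint selects C).
Now fit the given data. The endpoints x = ±8 are symmetric at equal height, so the catenary is even about its minimum: a = 0 and y(x) = C cosh(x/C). The lowest point is y(0) = C cosh(0) = C, and we are told y(0) = 13, so C = 13. Therefore
    y(x) = 13 cosh(x/13),
and at the endpoints
    y(±8) = 13 cosh(8/13).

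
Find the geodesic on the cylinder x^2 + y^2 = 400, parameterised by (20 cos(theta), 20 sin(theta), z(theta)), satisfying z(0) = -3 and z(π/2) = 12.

Parameterise the cylinder of radius R = 20 as
    r(θ) = (20 cos θ, 20 sin θ, z(θ)).
The arc-length element is
    ds = sqrt(400 + (dz/dθ)^2) dθ,
so the Lagrangian is L = sqrt(400 + z'^2).
L depends on z' only, not on z or θ, so ∂L/∂z = 0 and
    ∂L/∂z' = z' / sqrt(400 + z'^2).
The Euler-Lagrange equation gives
    d/dθ( z' / sqrt(400 + z'^2) ) = 0,
so z' is constant. Integrating once:
    z(θ) = a θ + b,
a helix on the cylinder (a straight line when the cylinder is unrolled). The constants a, b are determined by the endpoint conditions.
With endpoint conditions z(0) = -3 and z(π/2) = 12: from z(0) = b we get b = -3, and a·π/2 + -3 = 12 gives a = 30/π, so
    z(θ) = (30/π) θ − 3.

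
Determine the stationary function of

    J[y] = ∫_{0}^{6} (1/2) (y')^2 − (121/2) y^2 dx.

The Lagrangian is L = (1/2) (y')^2 − (121/2) y^2.
Compute ∂L/∂y = -121y, ∂L/∂y' = y'.
The Euler-Lagrange equation d/dx(∂L/∂y') − ∂L/∂y = 0 reduces to
    y'' + 121 y = 0.
Its general solution is
    y(x) = A sin(11x) + B cos(11x),
with A, B fixed by the endpoint conditions.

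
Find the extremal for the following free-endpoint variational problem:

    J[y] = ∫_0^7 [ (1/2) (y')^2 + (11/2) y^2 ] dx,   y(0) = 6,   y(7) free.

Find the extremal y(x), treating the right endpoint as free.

The Lagrangian L = (1/2) (y')^2 + (11/2) y^2 gives
    ∂L/∂y = 11 y,   ∂L/∂y' = y'.
Euler-Lagrange: y'' − 11 y = 0.
With k = sqrt(11), the general solution is
    y(x) = A cosh(sqrt(11) x) + B sinh(sqrt(11) x).
Fixed left endpoint y(0) = 6 ⇒ A = 6.
The right endpoint x = 7 is free, so the natural (transversality) condition is ∂L/∂y' |_{x=7} = 0, i.e. y'(7) = 0.
Compute y'(x) = A k sinh(k x) + B k cosh(k x), so
    y'(7) = A k sinh(k·7) + B k cosh(k·7) = 0
    ⇒ B = −A tanh(k·7) = − 6 tanh(sqrt(11)·7).
Therefore the extremal is
    y(x) = 6 cosh(sqrt(11) x) − 6 tanh(sqrt(11)·7) sinh(sqrt(11) x).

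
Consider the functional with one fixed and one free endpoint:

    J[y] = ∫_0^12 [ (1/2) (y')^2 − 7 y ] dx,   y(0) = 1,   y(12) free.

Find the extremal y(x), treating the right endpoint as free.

The Lagrangian L = (1/2) (y')^2 − 7 y gives
    ∂L/∂y = −7,   ∂L/∂y' = y'.
Euler-Lagrange: d/dx(y') − (−7) = 0, i.e. y'' + 7 = 0, so
    y(x) = −(7/2) x^2 + C1 x + C2.
Fixed left endpoint y(0) = 1 ⇒ C2 = 1.
The right endpoint x = 12 is free, so the natural (transversality) condition is ∂L/∂y' |_{x=12} = 0, i.e. y'(12) = 0.
Compute y'(x) = −7 x + C1, so y'(12) = −84 + C1 = 0 ⇒ C1 = 84.
Therefore the extremal is
    y(x) = −(7/2) x^2 + 84 x + 1.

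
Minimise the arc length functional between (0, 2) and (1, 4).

Arc-length functional: J[y] = ∫ sqrt(1 + (y')^2) dx.
Lagrangian L = sqrt(1 + (y')^2) has no explicit y dependence, so ∂L/∂y = 0 and the Euler-Lagrange equation gives
    d/dx( y' / sqrt(1 + (y')^2) ) = 0  ⇒  y' / sqrt(1 + (y')^2) = const.
Hence y' is constant, so y(x) is affine.
Fitting the endpoints (0, 2) and (1, 4):
    slope m = (4 − 2) / (1 − 0) = 2,
    intercept c = 2 − m·0 = 2.
Extremal: y(x) = 2 x + 2.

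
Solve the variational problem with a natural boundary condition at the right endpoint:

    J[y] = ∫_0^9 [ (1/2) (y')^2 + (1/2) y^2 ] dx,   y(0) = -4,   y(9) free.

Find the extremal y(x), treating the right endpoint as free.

The Lagrangian L = (1/2) (y')^2 + (1/2) y^2 gives
    ∂L/∂y = 1 y,   ∂L/∂y' = y'.
Euler-Lagrange: y'' − y = 0.
With k = 1, the general solution is
    y(x) = A cosh(x) + B sinh(x).
Fixed left endpoint y(0) = -4 ⇒ A = -4.
The right endpoint x = 9 is free, so the natural (transversality) condition is ∂L/∂y' |_{x=9} = 0, i.e. y'(9) = 0.
Compute y'(x) = A k sinh(k x) + B k cosh(k x), so
    y'(9) = A k sinh(k·9) + B k cosh(k·9) = 0
    ⇒ B = −A tanh(k·9) = 4 tanh(1·9).
Therefore the extremal is
    y(x) = −4 cosh(1 x) + 4 tanh(1·9) sinh(1 x).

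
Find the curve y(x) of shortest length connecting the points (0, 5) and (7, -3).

Arc-length functional: J[y] = ∫ sqrt(1 + (y')^2) dx.
Lagrangian L = sqrt(1 + (y')^2) has no explicit y dependence, so ∂L/∂y = 0 and the Euler-Lagrange equation gives
    d/dx( y' / sqrt(1 + (y')^2) ) = 0  ⇒  y' / sqrt(1 + (y')^2) = const.
Hence y' is constant, so y(x) is affine.
Fitting the endpoints (0, 5) and (7, -3):
    slope m = ((-3) − 5) / (7 − 0) = -8/7,
    intercept c = 5 − m·0 = 5.
Extremal: y(x) = (-8/7) x + 5.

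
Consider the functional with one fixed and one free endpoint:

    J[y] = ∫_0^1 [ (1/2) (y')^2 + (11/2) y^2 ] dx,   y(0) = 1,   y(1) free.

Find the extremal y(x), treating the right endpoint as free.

The Lagrangian L = (1/2) (y')^2 + (11/2) y^2 gives
    ∂L/∂y = 11 y,   ∂L/∂y' = y'.
Euler-Lagrange: y'' − 11 y = 0.
With k = sqrt(11), the general solution is
    y(x) = A cosh(sqrt(11) x) + B sinh(sqrt(11) x).
Fixed left endpoint y(0) = 1 ⇒ A = 1.
The right endpoint x = 1 is free, so the natural (transversality) condition is ∂L/∂y' |_{x=1} = 0, i.e. y'(1) = 0.
Compute y'(x) = A k sinh(k x) + B k cosh(k x), so
    y'(1) = A k sinh(k·1) + B k cosh(k·1) = 0
    ⇒ B = −A tanh(k·1) = − tanh(sqrt(11)·1).
Therefore the extremal is
    y(x) = cosh(sqrt(11) x) − tanh(sqrt(11)·1) sinh(sqrt(11) x).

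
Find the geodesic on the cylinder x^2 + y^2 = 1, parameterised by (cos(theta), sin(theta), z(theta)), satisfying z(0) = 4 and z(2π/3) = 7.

Parameterise the cylinder of radius R = 1 as
    r(θ) = (cos θ, sin θ, z(θ)).
The arc-length element is
    ds = sqrt(1 + (dz/dθ)^2) dθ,
so the Lagrangian is L = sqrt(1 + z'^2).
L depends on z' only, not on z or θ, so ∂L/∂z = 0 and
    ∂L/∂z' = z' / sqrt(1 + z'^2).
The Euler-Lagrange equation gives
    d/dθ( z' / sqrt(1 + z'^2) ) = 0,
so z' is constant. Integrating once:
    z(θ) = a θ + b,
a helix on the cylinder (a straight line when the cylinder is unrolled). The constants a, b are determined by the endpoint conditions.
With endpoint conditions z(0) = 4 and z(2π/3) = 7: from z(0) = b we get b = 4, and a·2π/3 + 4 = 7 gives a = 9/(2π), so
    z(θ) = (9/(2π)) θ + 4.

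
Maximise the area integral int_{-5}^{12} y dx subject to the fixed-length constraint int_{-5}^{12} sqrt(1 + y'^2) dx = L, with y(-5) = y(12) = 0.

Set up the augmented Lagrangian using a multiplier λ for the length constraint:
    F(y, y') = y − λ sqrt(1 + y'^2).
F has no explicit x dependence, so the Beltrami identity yields a first integral
    F − y' ∂F/∂y' = C.
Compute ∂F/∂y' = −λ y' / sqrt(1 + y'^2). Then
    y − λ sqrt(1 + y'^2) + λ y'^2 / sqrt(1 + y'^2) = C
    ⇒  y − λ / sqrt(1 + y'^2) = C.
Solving for y' and integrating gives
    (x − a)^2 + (y − b)^2 = λ^2,
a circular arc of radius λ. The constants a, b are determined by the endpoint conditions y(-5) = y(12) = 0, and λ is fixed implicitly by the length constraint
    ∫_{-5}^{12} sqrt(1 + y'^2) dx = L.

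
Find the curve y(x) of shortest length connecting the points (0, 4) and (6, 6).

Arc-length functional: J[y] = ∫ sqrt(1 + (y')^2) dx.
Lagrangian L = sqrt(1 + (y')^2) has no explicit y dependence, so ∂L/∂y = 0 and the Euler-Lagrange equation gives
    d/dx( y' / sqrt(1 + (y')^2) ) = 0  ⇒  y' / sqrt(1 + (y')^2) = const.
Hence y' is constant, so y(x) is affine.
Fitting the endpoints (0, 4) and (6, 6):
    slope m = (6 − 4) / (6 − 0) = 1/3,
    intercept c = 4 − m·0 = 4.
Extremal: y(x) = (1/3) x + 4.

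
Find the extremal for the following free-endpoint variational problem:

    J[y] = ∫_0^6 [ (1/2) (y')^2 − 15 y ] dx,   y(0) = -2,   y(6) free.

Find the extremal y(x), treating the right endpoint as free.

The Lagrangian L = (1/2) (y')^2 − 15 y gives
    ∂L/∂y = −15,   ∂L/∂y' = y'.
Euler-Lagrange: d/dx(y') − (−15) = 0, i.e. y'' + 15 = 0, so
    y(x) = −(15/2) x^2 + C1 x + C2.
Fixed left endpoint y(0) = -2 ⇒ C2 = -2.
The right endpoint x = 6 is free, so the natural (transversality) condition is ∂L/∂y' |_{x=6} = 0, i.e. y'(6) = 0.
Compute y'(x) = −15 x + C1, so y'(6) = −90 + C1 = 0 ⇒ C1 = 90.
Therefore the extremal is
    y(x) = −(15/2) x^2 + 90 x − 2.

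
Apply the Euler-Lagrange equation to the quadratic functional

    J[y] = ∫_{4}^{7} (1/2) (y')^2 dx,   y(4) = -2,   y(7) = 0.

The Lagrangian is L = (1/2) (y')^2.
Compute ∂L/∂y = 0, ∂L/∂y' = y'.
The Euler-Lagrange equation d/dx(∂L/∂y') − ∂L/∂y = 0 reduces to
    y'' = 0.
Its general solution is
    y(x) = A x + B,
with A, B fixed by the endpoint conditions.
Applying the endpoint conditions y(4) = -2 and y(7) = 0: solve A·4 + B = -2 and A·7 + B = 0. Subtracting gives A(7 − 4) = 0 − -2, so A = 2/3, and B = -2 − A·4 = -14/3. Therefore
    y(x) = (2/3) x - 14/3.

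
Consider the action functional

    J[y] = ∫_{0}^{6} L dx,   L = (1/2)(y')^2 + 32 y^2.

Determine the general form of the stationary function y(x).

The Lagrangian is L = (1/2)(y')^2 + 32 y^2.
∂L/∂y = 64y.
∂L/∂y' = y'.
The Euler-Lagrange equation d/dx(∂L/∂y') − ∂L/∂y = 0 becomes:
    y'' - 64 y = 0
General solution: y(x) = A e^(8x) + B e^(-8x), where A and B are arbitrary constants fixed by the endpoint conditions.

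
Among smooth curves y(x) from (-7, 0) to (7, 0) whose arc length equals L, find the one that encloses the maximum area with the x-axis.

Set up the augmented Lagrangian using a multiplier λ for the length constraint:
    F(y, y') = y − λ sqrt(1 + y'^2).
F has no explicit x dependence, so the Beltrami identity yields a first integral
    F − y' ∂F/∂y' = C.
Compute ∂F/∂y' = −λ y' / sqrt(1 + y'^2). Then
    y − λ sqrt(1 + y'^2) + λ y'^2 / sqrt(1 + y'^2) = C
    ⇒  y − λ / sqrt(1 + y'^2) = C.
Solving for y' and integrating gives
    (x − a)^2 + (y − b)^2 = λ^2,
a circular arc of radius λ. The constants a, b are determined by the endpoint conditions y(-7) = y(7) = 0, and λ is fixed implicitly by the length constraint
    ∫_{-7}^{7} sqrt(1 + y'^2) dx = L.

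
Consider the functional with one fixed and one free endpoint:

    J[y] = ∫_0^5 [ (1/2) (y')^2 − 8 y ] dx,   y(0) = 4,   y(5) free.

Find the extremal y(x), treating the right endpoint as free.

The Lagrangian L = (1/2) (y')^2 − 8 y gives
    ∂L/∂y = −8,   ∂L/∂y' = y'.
Euler-Lagrange: d/dx(y') − (−8) = 0, i.e. y'' + 8 = 0, so
    y(x) = −(8/2) x^2 + C1 x + C2.
Fixed left endpoint y(0) = 4 ⇒ C2 = 4.
The right endpoint x = 5 is free, so the natural (transversality) condition is ∂L/∂y' |_{x=5} = 0, i.e. y'(5) = 0.
Compute y'(x) = −8 x + C1, so y'(5) = −40 + C1 = 0 ⇒ C1 = 40.
Therefore the extremal is
    y(x) = −4 x^2 + 40 x + 4.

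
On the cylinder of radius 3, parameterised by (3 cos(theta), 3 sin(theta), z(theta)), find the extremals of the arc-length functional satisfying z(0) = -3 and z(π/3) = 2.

Parameterise the cylinder of radius R = 3 as
    r(θ) = (3 cos θ, 3 sin θ, z(θ)).
The arc-length element is
    ds = sqrt(9 + (dz/dθ)^2) dθ,
so the Lagrangian is L = sqrt(9 + z'^2).
L depends on z' only, not on z or θ, so ∂L/∂z = 0 and
    ∂L/∂z' = z' / sqrt(9 + z'^2).
The Euler-Lagrange equation gives
    d/dθ( z' / sqrt(9 + z'^2) ) = 0,
so z' is constant. Integrating once:
    z(θ) = a θ + b,
a helix on the cylinder (a straight line when the cylinder is unrolled). The constants a, b are determined by the endpoint conditions.
With endpoint conditions z(0) = -3 and z(π/3) = 2: from z(0) = b we get b = -3, and a·π/3 + -3 = 2 gives a = 15/π, so
    z(θ) = (15/π) θ − 3.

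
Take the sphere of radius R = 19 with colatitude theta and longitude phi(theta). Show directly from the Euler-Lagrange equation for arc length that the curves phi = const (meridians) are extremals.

On the sphere of radius R = 19 with spherical coordinates (θ, φ), the induced metric is
    ds^2 = 361(dθ^2 + sin^2(θ) dφ^2).
Using θ as the parameter, the arc-length functional becomes
    J[φ] = ∫ 19 sqrt(1 + sin^2(θ) (dφ/dθ)^2) dθ.
So L = 19 sqrt(1 + sin^2(θ) φ'^2). Compute
    ∂L/∂φ = 0  (L has no explicit φ dependence),
    ∂L/∂φ' = 19 sin^2(θ) φ' / sqrt(1 + sin^2(θ) φ'^2).
For the candidate φ(θ) = c (constant), φ' = 0, so ∂L/∂φ' evaluated along the candidate vanishes, and ∂L/∂φ is identically zero. Hence
    d/dθ(∂L/∂φ') − ∂L/∂φ = 0
is satisfied. Therefore meridians φ = const are extremals of arc length — they are geodesics on the sphere.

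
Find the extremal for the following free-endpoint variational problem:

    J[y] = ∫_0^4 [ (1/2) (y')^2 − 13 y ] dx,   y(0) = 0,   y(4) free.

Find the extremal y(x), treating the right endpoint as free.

The Lagrangian L = (1/2) (y')^2 − 13 y gives
    ∂L/∂y = −13,   ∂L/∂y' = y'.
Euler-Lagrange: d/dx(y') − (−13) = 0, i.e. y'' + 13 = 0, so
    y(x) = −(13/2) x^2 + C1 x + C2.
Fixed left endpoint y(0) = 0 ⇒ C2 = 0.
The right endpoint x = 4 is free, so the natural (transversality) condition is ∂L/∂y' |_{x=4} = 0, i.e. y'(4) = 0.
Compute y'(x) = −13 x + C1, so y'(4) = −52 + C1 = 0 ⇒ C1 = 52.
Therefore the extremal is
    y(x) = −(13/2) x^2 + 52 x.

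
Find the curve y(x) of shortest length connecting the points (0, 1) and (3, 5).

Arc-length functional: J[y] = ∫ sqrt(1 + (y')^2) dx.
Lagrangian L = sqrt(1 + (y')^2) has no explicit y dependence, so ∂L/∂y = 0 and the Euler-Lagrange equation gives
    d/dx( y' / sqrt(1 + (y')^2) ) = 0  ⇒  y' / sqrt(1 + (y')^2) = const.
Hence y' is constant, so y(x) is affine.
Fitting the endpoints (0, 1) and (3, 5):
    slope m = (5 − 1) / (3 − 0) = 4/3,
    intercept c = 1 − m·0 = 1.
Extremal: y(x) = (4/3) x + 1.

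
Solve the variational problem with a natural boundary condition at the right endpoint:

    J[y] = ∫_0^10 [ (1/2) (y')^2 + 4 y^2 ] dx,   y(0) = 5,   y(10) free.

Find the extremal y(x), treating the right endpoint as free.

The Lagrangian L = (1/2) (y')^2 + 4 y^2 gives
    ∂L/∂y = 8 y,   ∂L/∂y' = y'.
Euler-Lagrange: y'' − 8 y = 0.
With k = sqrt(8), the general solution is
    y(x) = A cosh(sqrt(8) x) + B sinh(sqrt(8) x).
Fixed left endpoint y(0) = 5 ⇒ A = 5.
The right endpoint x = 10 is free, so the natural (transversality) condition is ∂L/∂y' |_{x=10} = 0, i.e. y'(10) = 0.
Compute y'(x) = A k sinh(k x) + B k cosh(k x), so
    y'(10) = A k sinh(k·10) + B k cosh(k·10) = 0
    ⇒ B = −A tanh(k·10) = − 5 tanh(sqrt(8)·10).
Therefore the extremal is
    y(x) = 5 cosh(sqrt(8) x) − 5 tanh(sqrt(8)·10) sinh(sqrt(8) x).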